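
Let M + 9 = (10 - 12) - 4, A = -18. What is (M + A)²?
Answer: 1089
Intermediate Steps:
M = -15 (M = -9 + ((10 - 12) - 4) = -9 + (-2 - 4) = -9 - 6 = -15)
(M + A)² = (-15 - 18)² = (-33)² = 1089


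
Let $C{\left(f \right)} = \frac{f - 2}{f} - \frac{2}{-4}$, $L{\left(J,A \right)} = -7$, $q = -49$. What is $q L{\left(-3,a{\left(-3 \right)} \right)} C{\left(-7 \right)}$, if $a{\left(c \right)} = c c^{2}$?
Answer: $\frac{1225}{2} \approx 612.5$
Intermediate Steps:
$a{\left(c \right)} = c^{3}$
$C{\left(f \right)} = \frac{1}{2} + \frac{-2 + f}{f}$ ($C{\left(f \right)} = \frac{-2 + f}{f} - - \frac{1}{2} = \frac{-2 + f}{f} + \frac{1}{2} = \frac{1}{2} + \frac{-2 + f}{f}$)
$q L{\left(-3,a{\left(-3 \right)} \right)} C{\left(-7 \right)} = \left(-49\right) \left(-7\right) \left(\frac{3}{2} - \frac{2}{-7}\right) = 343 \left(\frac{3}{2} - - \frac{2}{7}\right) = 343 \left(\frac{3}{2} + \frac{2}{7}\right) = 343 \cdot \frac{25}{14} = \frac{1225}{2}$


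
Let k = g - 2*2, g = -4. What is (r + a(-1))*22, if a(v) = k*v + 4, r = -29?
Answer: -374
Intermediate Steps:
k = -8 (k = -4 - 2*2 = -4 - 4 = -8)
a(v) = 4 - 8*v (a(v) = -8*v + 4 = 4 - 8*v)
(r + a(-1))*22 = (-29 + (4 - 8*(-1)))*22 = (-29 + (4 + 8))*22 = (-29 + 12)*22 = -17*22 = -374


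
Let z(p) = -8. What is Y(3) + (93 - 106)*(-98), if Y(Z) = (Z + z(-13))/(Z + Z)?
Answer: 7639/6 ≈ 1273.2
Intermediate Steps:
Y(Z) = (-8 + Z)/(2*Z) (Y(Z) = (Z - 8)/(Z + Z) = (-8 + Z)/((2*Z)) = (-8 + Z)*(1/(2*Z)) = (-8 + Z)/(2*Z))
Y(3) + (93 - 106)*(-98) = (1/2)*(-8 + 3)/3 + (93 - 106)*(-98) = (1/2)*(1/3)*(-5) - 13*(-98) = -5/6 + 1274 = 7639/6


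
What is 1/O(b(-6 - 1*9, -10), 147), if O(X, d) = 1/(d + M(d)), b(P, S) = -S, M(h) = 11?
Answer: 158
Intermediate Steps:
O(X, d) = 1/(11 + d) (O(X, d) = 1/(d + 11) = 1/(11 + d))
1/O(b(-6 - 1*9, -10), 147) = 1/(1/(11 + 147)) = 1/(1/158) = 158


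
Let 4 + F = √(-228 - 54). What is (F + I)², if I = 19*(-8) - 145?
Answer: (301 - I*√282)² ≈ 90319.0 - 10109.0*I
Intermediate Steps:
I = -297 (I = -152 - 145 = -297)
F = -4 + I*√282 (F = -4 + √(-228 - 54) = -4 + √(-282) = -4 + I*√282 ≈ -4.0 + 16.793*I)
(F + I)² = ((-4 + I*√282) - 297)² = (-301 + I*√282)²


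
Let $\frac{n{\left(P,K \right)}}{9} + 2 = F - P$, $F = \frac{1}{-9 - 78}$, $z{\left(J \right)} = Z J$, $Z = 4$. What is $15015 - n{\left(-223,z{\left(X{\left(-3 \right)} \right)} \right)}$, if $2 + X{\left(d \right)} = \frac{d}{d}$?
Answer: $\frac{377757}{29} \approx 13026.0$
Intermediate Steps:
$X{\left(d \right)} = -1$ ($X{\left(d \right)} = -2 + \frac{d}{d} = -2 + 1 = -1$)
$z{\left(J \right)} = 4 J$
$F = - \frac{1}{87}$ ($F = \frac{1}{-87} = - \frac{1}{87} \approx -0.011494$)
$n{\left(P,K \right)} = - \frac{525}{29} - 9 P$ ($n{\left(P,K \right)} = -18 + 9 \left(- \frac{1}{87} - P\right) = -18 - \left(\frac{3}{29} + 9 P\right) = - \frac{525}{29} - 9 P$)
$15015 - n{\left(-223,z{\left(X{\left(-3 \right)} \right)} \right)} = 15015 - \left(- \frac{525}{29} - -2007\right) = 15015 - \left(- \frac{525}{29} + 2007\right) = 15015 - \frac{57678}{29} = \frac{377757}{29}$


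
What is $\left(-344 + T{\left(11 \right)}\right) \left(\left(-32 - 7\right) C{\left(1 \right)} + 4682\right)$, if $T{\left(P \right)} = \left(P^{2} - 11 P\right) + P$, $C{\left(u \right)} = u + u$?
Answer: $-1533132$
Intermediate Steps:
$C{\left(u \right)} = 2 u$
$T{\left(P \right)} = P^{2} - 10 P$
$\left(-344 + T{\left(11 \right)}\right) \left(\left(-32 - 7\right) C{\left(1 \right)} + 4682\right) = \left(-344 + 11 \left(-10 + 11\right)\right) \left(\left(-32 - 7\right) 2 \cdot 1 + 4682\right) = \left(-344 + 11 \cdot 1\right) \left(\left(-39\right) 2 + 4682\right) = \left(-344 + 11\right) \left(-78 + 4682\right) = \left(-333\right) 4604 = -1533132$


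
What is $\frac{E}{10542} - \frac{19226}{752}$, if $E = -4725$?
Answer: $- \frac{2455163}{94376} \approx -26.015$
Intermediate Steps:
$\frac{E}{10542} - \frac{19226}{752} = - \frac{4725}{10542} - \frac{19226}{752} = \left(-4725\right) \frac{1}{10542} - \frac{9613}{376} = - \frac{225}{502} - \frac{9613}{376} = - \frac{2455163}{94376}$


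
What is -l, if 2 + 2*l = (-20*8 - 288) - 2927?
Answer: 3377/2 ≈ 1688.5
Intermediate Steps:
l = -3377/2 (l = -1 + ((-20*8 - 288) - 2927)/2 = -1 + ((-160 - 288) - 2927)/2 = -1 + (-448 - 2927)/2 = -1 + (1/2)*(-3375) = -1 - 3375/2 = -3377/2 ≈ -1688.5)
-l = -1*(-3377/2) = 3377/2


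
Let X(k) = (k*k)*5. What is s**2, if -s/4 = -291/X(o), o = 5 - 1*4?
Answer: 1354896/25 ≈ 54196.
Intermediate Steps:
o = 1 (o = 5 - 4 = 1)
X(k) = 5*k**2 (X(k) = k**2*5 = 5*k**2)
s = 1164/5 (s = -(-1164)/(5*1**2) = -(-1164)/(5*1) = -(-1164)/5 = -4*(-291/5) = 1164/5 ≈ 232.80)
s**2 = (1164/5)**2 = 1354896/25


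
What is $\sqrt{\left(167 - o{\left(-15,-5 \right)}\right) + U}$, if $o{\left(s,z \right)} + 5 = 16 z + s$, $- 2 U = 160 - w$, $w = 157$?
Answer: $\frac{3 \sqrt{118}}{2} \approx 16.294$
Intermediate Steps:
$U = - \frac{3}{2}$ ($U = - \frac{160 - 157}{2} = \left(- \frac{1}{2}\right) 3 = - \frac{3}{2} \approx -1.5$)
$o{\left(s,z \right)} = -5 + s + 16 z$ ($o{\left(s,z \right)} = -5 + \left(16 z + s\right) = -5 + \left(s + 16 z\right) = -5 + s + 16 z$)
$\sqrt{\left(167 - o{\left(-15,-5 \right)}\right) + U} = \sqrt{\left(167 - \left(-5 - 15 + 16 \left(-5\right)\right)\right) - \frac{3}{2}} = \sqrt{\left(167 - \left(-5 - 15 - 80\right)\right) - \frac{3}{2}} = \sqrt{\left(167 - -100\right) - \frac{3}{2}} = \sqrt{\left(167 + 100\right) - \frac{3}{2}} = \sqrt{267 - \frac{3}{2}} = \sqrt{\frac{531}{2}} = \frac{3 \sqrt{118}}{2}$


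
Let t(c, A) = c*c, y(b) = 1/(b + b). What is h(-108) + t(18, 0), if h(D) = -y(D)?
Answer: 69985/216 ≈ 324.00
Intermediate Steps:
y(b) = 1/(2*b)
t(c, A) = c²
h(D) = -1/(2*D)
h(-108) + t(18, 0) = -½/(-108) + 18² = -½*(-1/108) + 324 = 1/216 + 324 = 69985/216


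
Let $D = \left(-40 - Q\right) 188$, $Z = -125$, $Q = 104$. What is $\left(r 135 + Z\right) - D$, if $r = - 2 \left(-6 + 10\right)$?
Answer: $25867$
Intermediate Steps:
$r = -8$ ($r = \left(-2\right) 4 = -8$)
$D = -27072$ ($D = \left(-40 - 104\right) 188 = \left(-144\right) 188 = -27072$)
$\left(r 135 + Z\right) - D = \left(\left(-8\right) 135 - 125\right) - -27072 = \left(-1080 - 125\right) + 27072 = -1205 + 27072 = 25867$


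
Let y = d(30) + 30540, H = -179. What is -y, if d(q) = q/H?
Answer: -5466630/179 ≈ -30540.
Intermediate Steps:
d(q) = -q/179 (d(q) = q/(-179) = q*(-1/179) = -q/179)
y = 5466630/179 (y = -1/179*30 + 30540 = -30/179 + 30540 = 5466630/179 ≈ 30540.)
-y = -1*5466630/179 = -5466630/179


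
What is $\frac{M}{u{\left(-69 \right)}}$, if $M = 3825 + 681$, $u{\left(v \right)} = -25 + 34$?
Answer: $\frac{1502}{3} \approx 500.67$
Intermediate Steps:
$u{\left(v \right)} = 9$
$M = 4506$
$\frac{M}{u{\left(-69 \right)}} = \frac{4506}{9} = 4506 \cdot \frac{1}{9} = \frac{1502}{3}$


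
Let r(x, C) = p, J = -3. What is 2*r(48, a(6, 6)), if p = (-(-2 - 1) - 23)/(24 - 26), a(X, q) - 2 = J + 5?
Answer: 20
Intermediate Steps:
a(X, q) = 4 (a(X, q) = 2 + (-3 + 5) = 2 + 2 = 4)
p = 10 (p = (-1*(-3) - 23)/(-2) = (3 - 23)*(-½) = -20*(-½) = 10)
r(x, C) = 10
2*r(48, a(6, 6)) = 2*10 = 20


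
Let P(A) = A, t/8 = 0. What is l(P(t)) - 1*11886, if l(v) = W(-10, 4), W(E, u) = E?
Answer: -11896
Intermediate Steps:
t = 0 (t = 8*0 = 0)
l(v) = -10
l(P(t)) - 1*11886 = -10 - 1*11886 = -10 - 11886 = -11896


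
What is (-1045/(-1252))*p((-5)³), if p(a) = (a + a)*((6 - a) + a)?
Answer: -391875/313 ≈ -1252.0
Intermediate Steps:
p(a) = 12*a (p(a) = (2*a)*6 = 12*a)
(-1045/(-1252))*p((-5)³) = (-1045/(-1252))*(12*(-5)³) = (-1045*(-1/1252))*(12*(-125)) = (1045/1252)*(-1500) = -391875/313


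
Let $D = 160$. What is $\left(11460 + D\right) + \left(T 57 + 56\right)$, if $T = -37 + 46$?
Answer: $12189$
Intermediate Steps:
$T = 9$
$\left(11460 + D\right) + \left(T 57 + 56\right) = \left(11460 + 160\right) + \left(9 \cdot 57 + 56\right) = 11620 + \left(513 + 56\right) = 11620 + 569 = 12189$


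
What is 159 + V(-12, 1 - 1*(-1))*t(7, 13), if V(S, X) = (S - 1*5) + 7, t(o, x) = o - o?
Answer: 159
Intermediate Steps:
t(o, x) = 0
V(S, X) = 2 + S (V(S, X) = (S - 5) + 7 = (-5 + S) + 7 = 2 + S)
159 + V(-12, 1 - 1*(-1))*t(7, 13) = 159 + (2 - 12)*0 = 159 - 10*0 = 159 + 0 = 159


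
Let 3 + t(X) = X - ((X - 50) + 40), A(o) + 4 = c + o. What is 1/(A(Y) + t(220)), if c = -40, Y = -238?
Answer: -1/275 ≈ -0.0036364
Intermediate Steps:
A(o) = -44 + o (A(o) = -4 + (-40 + o) = -44 + o)
t(X) = 7 (t(X) = -3 + (X - ((X - 50) + 40)) = -3 + (X - ((-50 + X) + 40)) = -3 + (X - (-10 + X)) = -3 + (X + (10 - X)) = -3 + 10 = 7)
1/(A(Y) + t(220)) = 1/((-44 - 238) + 7) = 1/(-282 + 7) = 1/(-275) = -1/275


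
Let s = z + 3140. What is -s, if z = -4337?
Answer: 1197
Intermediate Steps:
s = -1197 (s = -4337 + 3140 = -1197)
-s = -1*(-1197) = 1197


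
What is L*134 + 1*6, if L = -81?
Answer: -10848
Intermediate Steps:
L*134 + 1*6 = -81*134 + 1*6 = -10854 + 6 = -10848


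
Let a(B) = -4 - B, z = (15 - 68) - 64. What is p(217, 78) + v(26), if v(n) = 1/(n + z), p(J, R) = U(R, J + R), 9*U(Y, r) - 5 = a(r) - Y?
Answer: -11287/273 ≈ -41.344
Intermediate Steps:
z = -117 (z = -53 - 64 = -117)
U(Y, r) = ⅑ - Y/9 - r/9 (U(Y, r) = 5/9 + ((-4 - r) - Y)/9 = 5/9 + (-4 - Y - r)/9 = 5/9 + (-4/9 - Y/9 - r/9) = ⅑ - Y/9 - r/9)
p(J, R) = ⅑ - 2*R/9 - J/9 (p(J, R) = ⅑ - R/9 - (J + R)/9 = ⅑ - R/9 + (-J/9 - R/9) = ⅑ - 2*R/9 - J/9)
v(n) = 1/(-117 + n) (v(n) = 1/(n - 117) = 1/(-117 + n))
p(217, 78) + v(26) = (⅑ - 2/9*78 - ⅑*217) + 1/(-117 + 26) = (⅑ - 52/3 - 217/9) + 1/(-91) = -124/3 - 1/91 = -11287/273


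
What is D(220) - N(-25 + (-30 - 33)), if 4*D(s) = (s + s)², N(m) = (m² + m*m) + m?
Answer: 33000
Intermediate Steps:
N(m) = m + 2*m² (N(m) = (m² + m²) + m = 2*m² + m = m + 2*m²)
D(s) = s² (D(s) = (s + s)²/4 = (2*s)²/4 = (4*s²)/4 = s²)
D(220) - N(-25 + (-30 - 33)) = 220² - (-25 + (-30 - 33))*(1 + 2*(-25 + (-30 - 33))) = 48400 - (-25 - 63)*(1 + 2*(-25 - 63)) = 48400 - (-88)*(1 + 2*(-88)) = 48400 - (-88)*(1 - 176) = 48400 - (-88)*(-175) = 48400 - 1*15400 = 48400 - 15400 = 33000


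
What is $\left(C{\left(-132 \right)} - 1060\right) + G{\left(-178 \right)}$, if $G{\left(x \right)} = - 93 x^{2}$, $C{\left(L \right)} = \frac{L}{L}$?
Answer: $-2947671$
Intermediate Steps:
$C{\left(L \right)} = 1$
$\left(C{\left(-132 \right)} - 1060\right) + G{\left(-178 \right)} = \left(1 - 1060\right) - 93 \left(-178\right)^{2} = -1059 - 2946612 = -2947671$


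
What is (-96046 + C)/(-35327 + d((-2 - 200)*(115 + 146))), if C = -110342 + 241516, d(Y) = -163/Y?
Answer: -1852018416/1862509931 ≈ -0.99437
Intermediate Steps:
C = 131174
(-96046 + C)/(-35327 + d((-2 - 200)*(115 + 146))) = (-96046 + 131174)/(-35327 - 163*1/((-2 - 200)*(115 + 146))) = 35128/(-35327 - 163/((-202*261))) = 35128/(-35327 - 163/(-52722)) = 35128/(-35327 - 163*(-1/52722)) = 35128/(-35327 + 163/52722) = 35128/(-1862509931/52722) = 35128*(-52722/1862509931) = -1852018416/1862509931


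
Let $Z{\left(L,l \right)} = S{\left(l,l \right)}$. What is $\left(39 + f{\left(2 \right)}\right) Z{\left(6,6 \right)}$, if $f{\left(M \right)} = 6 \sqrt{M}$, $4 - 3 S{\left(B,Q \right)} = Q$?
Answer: $-26 - 4 \sqrt{2} \approx -31.657$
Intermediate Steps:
$S{\left(B,Q \right)} = \frac{4}{3} - \frac{Q}{3}$
$Z{\left(L,l \right)} = \frac{4}{3} - \frac{l}{3}$
$\left(39 + f{\left(2 \right)}\right) Z{\left(6,6 \right)} = \left(39 + 6 \sqrt{2}\right) \left(\frac{4}{3} - 2\right) = \left(39 + 6 \sqrt{2}\right) \left(- \frac{2}{3}\right) = -26 - 4 \sqrt{2}$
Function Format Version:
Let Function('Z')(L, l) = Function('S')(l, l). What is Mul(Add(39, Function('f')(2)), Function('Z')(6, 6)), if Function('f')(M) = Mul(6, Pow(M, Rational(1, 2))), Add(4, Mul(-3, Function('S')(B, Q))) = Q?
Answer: Add(-26, Mul(-4, Pow(2, Rational(1, 2)))) ≈ -31.657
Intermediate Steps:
Function('S')(B, Q) = Add(Rational(4, 3), Mul(Rational(-1, 3), Q))
Function('Z')(L, l) = Add(Rational(4, 3), Mul(Rational(-1, 3), l))
Mul(Add(39, Function('f')(2)), Function('Z')(6, 6)) = Mul(Add(39, Mul(6, Pow(2, Rational(1, 2)))), Add(Rational(4, 3), Mul(Rational(-1, 3), 6))) = Mul(Add(39, Mul(6, Pow(2, Rational(1, 2)))), Add(Rational(4, 3), -2)) = Mul(Add(39, Mul(6, Pow(2, Rational(1, 2)))), Rational(-2, 3)) = Add(-26, Mul(-4, Pow(2, Rational(1, 2))))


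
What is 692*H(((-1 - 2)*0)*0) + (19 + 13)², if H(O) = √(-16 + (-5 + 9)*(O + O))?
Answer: 1024 + 2768*I ≈ 1024.0 + 2768.0*I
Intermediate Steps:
H(O) = √(-16 + 8*O) (H(O) = √(-16 + 4*(2*O)) = √(-16 + 8*O))
692*H(((-1 - 2)*0)*0) + (19 + 13)² = 692*(2*√(-4 + 2*(((-1 - 2)*0)*0))) + (19 + 13)² = 692*(2*√(-4 + 2*(-3*0*0))) + 32² = 692*(2*√(-4 + 2*(0*0))) + 1024 = 692*(2*√(-4 + 2*0)) + 1024 = 692*(2*√(-4 + 0)) + 1024 = 692*(2*√(-4)) + 1024 = 692*(2*(2*I)) + 1024 = 692*(4*I) + 1024 = 2768*I + 1024 = 1024 + 2768*I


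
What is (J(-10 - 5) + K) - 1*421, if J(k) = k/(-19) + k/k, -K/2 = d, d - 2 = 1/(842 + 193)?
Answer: -8322473/19665 ≈ -423.21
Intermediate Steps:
d = 2071/1035 (d = 2 + 1/(842 + 193) = 2 + 1/1035 = 2071/1035 ≈ 2.0010)
K = -4142/1035 (K = -2*2071/1035 = -4142/1035 ≈ -4.0019)
J(k) = 1 - k/19 (J(k) = k*(-1/19) + 1 = -k/19 + 1 = 1 - k/19)
(J(-10 - 5) + K) - 1*421 = ((1 - (-10 - 5)/19) - 4142/1035) - 1*421 = ((1 - 1/19*(-15)) - 4142/1035) - 421 = ((1 + 15/19) - 4142/1035) - 421 = (34/19 - 4142/1035) - 421 = -43508/19665 - 421 = -8322473/19665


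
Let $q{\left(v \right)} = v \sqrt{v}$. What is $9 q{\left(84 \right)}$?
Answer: $1512 \sqrt{21} \approx 6928.9$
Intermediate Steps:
$q{\left(v \right)} = v^{\frac{3}{2}}$
$9 q{\left(84 \right)} = 9 \cdot 84^{\frac{3}{2}} = 9 \cdot 168 \sqrt{21} = 1512 \sqrt{21}$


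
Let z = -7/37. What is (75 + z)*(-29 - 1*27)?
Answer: -155008/37 ≈ -4189.4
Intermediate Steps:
z = -7/37 (z = -7*1/37 = -7/37 ≈ -0.18919)
(75 + z)*(-29 - 1*27) = (75 - 7/37)*(-29 - 1*27) = 2768*(-29 - 27)/37 = (2768/37)*(-56) = -155008/37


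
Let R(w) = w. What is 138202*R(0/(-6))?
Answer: 0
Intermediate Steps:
138202*R(0/(-6)) = 138202*(0/(-6)) = 138202*(0*(-1/6)) = 138202*0 = 0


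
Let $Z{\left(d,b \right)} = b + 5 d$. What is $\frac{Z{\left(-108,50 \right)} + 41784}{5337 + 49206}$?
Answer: $\frac{41294}{54543} \approx 0.75709$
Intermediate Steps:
$\frac{Z{\left(-108,50 \right)} + 41784}{5337 + 49206} = \frac{\left(50 + 5 \left(-108\right)\right) + 41784}{5337 + 49206} = \frac{\left(50 - 540\right) + 41784}{54543} = \left(-490 + 41784\right) \frac{1}{54543} = 41294 \cdot \frac{1}{54543} = \frac{41294}{54543}$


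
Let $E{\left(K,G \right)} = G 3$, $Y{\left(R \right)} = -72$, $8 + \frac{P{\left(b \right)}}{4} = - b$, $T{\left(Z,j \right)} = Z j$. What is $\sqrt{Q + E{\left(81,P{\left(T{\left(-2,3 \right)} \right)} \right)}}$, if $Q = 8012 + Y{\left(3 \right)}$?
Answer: $2 \sqrt{1979} \approx 88.972$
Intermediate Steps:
$P{\left(b \right)} = -32 - 4 b$ ($P{\left(b \right)} = -32 + 4 \left(- b\right) = -32 - 4 b$)
$E{\left(K,G \right)} = 3 G$
$Q = 7940$ ($Q = 8012 - 72 = 7940$)
$\sqrt{Q + E{\left(81,P{\left(T{\left(-2,3 \right)} \right)} \right)}} = \sqrt{7940 + 3 \left(-32 - 4 \left(\left(-2\right) 3\right)\right)} = \sqrt{7940 + 3 \left(-32 - -24\right)} = \sqrt{7940 + 3 \left(-32 + 24\right)} = \sqrt{7940 + 3 \left(-8\right)} = \sqrt{7940 - 24} = \sqrt{7916} = 2 \sqrt{1979}$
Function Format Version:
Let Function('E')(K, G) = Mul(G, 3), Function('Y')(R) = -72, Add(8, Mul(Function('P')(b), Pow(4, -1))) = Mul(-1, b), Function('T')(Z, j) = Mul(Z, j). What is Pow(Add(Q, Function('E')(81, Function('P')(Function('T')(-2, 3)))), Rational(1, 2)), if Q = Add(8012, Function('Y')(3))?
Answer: Mul(2, Pow(1979, Rational(1, 2))) ≈ 88.972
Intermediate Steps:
Function('P')(b) = Add(-32, Mul(-4, b)) (Function('P')(b) = Add(-32, Mul(4, Mul(-1, b))) = Add(-32, Mul(-4, b)))
Function('E')(K, G) = Mul(3, G)
Q = 7940 (Q = Add(8012, -72) = 7940)
Pow(Add(Q, Function('E')(81, Function('P')(Function('T')(-2, 3)))), Rational(1, 2)) = Pow(Add(7940, Mul(3, Add(-32, Mul(-4, Mul(-2, 3))))), Rational(1, 2)) = Pow(Add(7940, Mul(3, Add(-32, Mul(-4, -6)))), Rational(1, 2)) = Pow(Add(7940, Mul(3, Add(-32, 24))), Rational(1, 2)) = Pow(Add(7940, Mul(3, -8)), Rational(1, 2)) = Pow(Add(7940, -24), Rational(1, 2)) = Pow(7916, Rational(1, 2)) = Mul(2, Pow(1979, Rational(1, 2)))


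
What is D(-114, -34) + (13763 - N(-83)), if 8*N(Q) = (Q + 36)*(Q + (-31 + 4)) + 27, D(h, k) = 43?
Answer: 105251/8 ≈ 13156.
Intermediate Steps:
N(Q) = 27/8 + (-27 + Q)*(36 + Q)/8 (N(Q) = ((Q + 36)*(Q + (-31 + 4)) + 27)/8 = ((36 + Q)*(Q - 27) + 27)/8 = ((36 + Q)*(-27 + Q) + 27)/8 = ((-27 + Q)*(36 + Q) + 27)/8 = (27 + (-27 + Q)*(36 + Q))/8 = 27/8 + (-27 + Q)*(36 + Q)/8)
D(-114, -34) + (13763 - N(-83)) = 43 + (13763 - (-945/8 + (⅛)*(-83)² + (9/8)*(-83))) = 43 + (13763 - (-945/8 + (⅛)*6889 - 747/8)) = 43 + (13763 - (-945/8 + 6889/8 - 747/8)) = 43 + (13763 - 1*5197/8) = 43 + (13763 - 5197/8) = 43 + 104907/8 = 105251/8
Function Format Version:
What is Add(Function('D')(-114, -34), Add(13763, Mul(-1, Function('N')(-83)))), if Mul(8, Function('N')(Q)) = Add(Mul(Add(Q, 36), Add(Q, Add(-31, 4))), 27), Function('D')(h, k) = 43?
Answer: Rational(105251, 8) ≈ 13156.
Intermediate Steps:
Function('N')(Q) = Add(Rational(27, 8), Mul(Rational(1, 8), Add(-27, Q), Add(36, Q))) (Function('N')(Q) = Mul(Rational(1, 8), Add(Mul(Add(Q, 36), Add(Q, Add(-31, 4))), 27)) = Mul(Rational(1, 8), Add(Mul(Add(36, Q), Add(Q, -27)), 27)) = Mul(Rational(1, 8), Add(Mul(Add(36, Q), Add(-27, Q)), 27)) = Mul(Rational(1, 8), Add(Mul(Add(-27, Q), Add(36, Q)), 27)) = Mul(Rational(1, 8), Add(27, Mul(Add(-27, Q), Add(36, Q)))) = Add(Rational(27, 8), Mul(Rational(1, 8), Add(-27, Q), Add(36, Q))))
Add(Function('D')(-114, -34), Add(13763, Mul(-1, Function('N')(-83)))) = Add(43, Add(13763, Mul(-1, Add(Rational(-945, 8), Mul(Rational(1, 8), Pow(-83, 2)), Mul(Rational(9, 8), -83))))) = Add(43, Add(13763, Mul(-1, Add(Rational(-945, 8), Mul(Rational(1, 8), 6889), Rational(-747, 8))))) = Add(43, Add(13763, Mul(-1, Add(Rational(-945, 8), Rational(6889, 8), Rational(-747, 8))))) = Add(43, Add(13763, Mul(-1, Rational(5197, 8)))) = Add(43, Add(13763, Rational(-5197, 8))) = Add(43, Rational(104907, 8)) = Rational(105251, 8)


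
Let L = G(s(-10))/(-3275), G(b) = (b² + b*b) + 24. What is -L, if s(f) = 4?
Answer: 56/3275 ≈ 0.017099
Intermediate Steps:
G(b) = 24 + 2*b² (G(b) = (b² + b²) + 24 = 2*b² + 24 = 24 + 2*b²)
L = -56/3275 (L = (24 + 2*4²)/(-3275) = (24 + 2*16)*(-1/3275) = (24 + 32)*(-1/3275) = 56*(-1/3275) = -56/3275 ≈ -0.017099)
-L = -1*(-56/3275) = 56/3275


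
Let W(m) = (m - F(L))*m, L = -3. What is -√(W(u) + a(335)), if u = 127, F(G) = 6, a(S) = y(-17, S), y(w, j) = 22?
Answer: -√15389 ≈ -124.05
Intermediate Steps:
a(S) = 22
W(m) = m*(-6 + m) (W(m) = (m - 1*6)*m = (m - 6)*m = (-6 + m)*m = m*(-6 + m))
-√(W(u) + a(335)) = -√(127*(-6 + 127) + 22) = -√(127*121 + 22) = -√(15367 + 22) = -√15389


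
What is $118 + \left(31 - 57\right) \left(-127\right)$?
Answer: $3420$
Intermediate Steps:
$118 + \left(31 - 57\right) \left(-127\right) = 118 - -3302 = 118 + 3302 = 3420$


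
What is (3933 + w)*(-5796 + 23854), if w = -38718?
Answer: -628147530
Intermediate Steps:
(3933 + w)*(-5796 + 23854) = (3933 - 38718)*(-5796 + 23854) = -34785*18058 = -628147530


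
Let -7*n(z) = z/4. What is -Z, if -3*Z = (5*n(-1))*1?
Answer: 5/84 ≈ 0.059524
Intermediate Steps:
n(z) = -z/28 (n(z) = -z/(7*4) = -z/28)
Z = -5/84 (Z = -5*(-1/28*(-1))/3 = -5*(1/28)/3 = -5/84 ≈ -0.059524)
-Z = -1*(-5/84) = 5/84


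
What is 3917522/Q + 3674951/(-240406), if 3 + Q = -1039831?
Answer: -2381567396033/124991166302 ≈ -19.054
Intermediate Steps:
Q = -1039834 (Q = -3 - 1039831 = -1039834)
3917522/Q + 3674951/(-240406) = 3917522/(-1039834) + 3674951/(-240406) = 3917522*(-1/1039834) + 3674951*(-1/240406) = -1958761/519917 - 3674951/240406 = -2381567396033/124991166302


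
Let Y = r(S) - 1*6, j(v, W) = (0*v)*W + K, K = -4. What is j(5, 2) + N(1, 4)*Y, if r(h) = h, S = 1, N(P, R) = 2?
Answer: -14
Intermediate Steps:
j(v, W) = -4 (j(v, W) = (0*v)*W - 4 = 0*W - 4 = 0 - 4 = -4)
Y = -5 (Y = 1 - 1*6 = 1 - 6 = -5)
j(5, 2) + N(1, 4)*Y = -4 + 2*(-5) = -4 - 10 = -14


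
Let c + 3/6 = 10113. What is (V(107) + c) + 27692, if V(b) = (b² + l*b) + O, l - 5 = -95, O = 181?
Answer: 79609/2 ≈ 39805.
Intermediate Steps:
c = 20225/2 (c = -½ + 10113 = 20225/2 ≈ 10113.)
l = -90 (l = 5 - 95 = -90)
V(b) = 181 + b² - 90*b (V(b) = (b² - 90*b) + 181 = 181 + b² - 90*b)
(V(107) + c) + 27692 = ((181 + 107² - 90*107) + 20225/2) + 27692 = ((181 + 11449 - 9630) + 20225/2) + 27692 = (2000 + 20225/2) + 27692 = 24225/2 + 27692 = 79609/2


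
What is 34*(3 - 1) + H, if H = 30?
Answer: 98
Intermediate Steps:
34*(3 - 1) + H = 34*(3 - 1) + 30 = 34*2 + 30 = 68 + 30 = 98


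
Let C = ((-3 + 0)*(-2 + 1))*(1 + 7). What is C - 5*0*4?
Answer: 24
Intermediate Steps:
C = 24 (C = -3*(-1)*8 = 3*8 = 24)
C - 5*0*4 = 24 - 5*0*4 = 24 - 0*4 = 24 - 1*0 = 24 + 0 = 24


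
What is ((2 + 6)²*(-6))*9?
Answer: -3456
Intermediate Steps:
((2 + 6)²*(-6))*9 = (8²*(-6))*9 = (64*(-6))*9 = -384*9 = -3456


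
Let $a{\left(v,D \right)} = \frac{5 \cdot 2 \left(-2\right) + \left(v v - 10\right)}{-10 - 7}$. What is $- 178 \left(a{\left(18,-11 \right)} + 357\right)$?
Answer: $- \frac{1027950}{17} \approx -60468.0$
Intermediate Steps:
$a{\left(v,D \right)} = \frac{30}{17} - \frac{v^{2}}{17}$ ($a{\left(v,D \right)} = \frac{10 \left(-2\right) + \left(v^{2} - 10\right)}{-17} = \left(-20 + \left(-10 + v^{2}\right)\right) \left(- \frac{1}{17}\right) = \left(-30 + v^{2}\right) \left(- \frac{1}{17}\right) = \frac{30}{17} - \frac{v^{2}}{17}$)
$- 178 \left(a{\left(18,-11 \right)} + 357\right) = - 178 \left(\left(\frac{30}{17} - \frac{18^{2}}{17}\right) + 357\right) = - 178 \left(\left(\frac{30}{17} - \frac{324}{17}\right) + 357\right) = - 178 \left(- \frac{294}{17} + 357\right) = \left(-178\right) \frac{5775}{17} = - \frac{1027950}{17}$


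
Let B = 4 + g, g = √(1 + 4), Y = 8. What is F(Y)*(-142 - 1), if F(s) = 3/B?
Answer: -156 + 39*√5 ≈ -68.793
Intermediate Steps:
g = √5 ≈ 2.2361
B = 4 + √5 ≈ 6.2361
F(s) = 3/(4 + √5)
F(Y)*(-142 - 1) = (12/11 - 3*√5/11)*(-142 - 1) = (12/11 - 3*√5/11)*(-143) = -156 + 39*√5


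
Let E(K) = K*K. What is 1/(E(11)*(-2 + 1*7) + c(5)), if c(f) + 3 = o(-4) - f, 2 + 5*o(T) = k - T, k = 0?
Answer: 5/2987 ≈ 0.0016739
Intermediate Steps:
o(T) = -⅖ - T/5 (o(T) = -⅖ + (0 - T)/5 = -⅖ + (-T)/5 = -⅖ - T/5)
E(K) = K²
c(f) = -13/5 - f (c(f) = -3 + ((-⅖ - ⅕*(-4)) - f) = -3 + ((-⅖ + ⅘) - f) = -3 + (⅖ - f) = -13/5 - f)
1/(E(11)*(-2 + 1*7) + c(5)) = 1/(11²*(-2 + 1*7) + (-13/5 - 1*5)) = 1/(121*(-2 + 7) + (-13/5 - 5)) = 1/(121*5 - 38/5) = 1/(605 - 38/5) = 1/(2987/5) = 5/2987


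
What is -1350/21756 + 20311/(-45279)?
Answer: -83835461/164181654 ≈ -0.51063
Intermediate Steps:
-1350/21756 + 20311/(-45279) = -1350*1/21756 + 20311*(-1/45279) = -225/3626 - 20311/45279 = -83835461/164181654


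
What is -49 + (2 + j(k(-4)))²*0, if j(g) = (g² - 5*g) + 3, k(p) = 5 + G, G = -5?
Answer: -49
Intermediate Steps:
k(p) = 0 (k(p) = 5 - 5 = 0)
j(g) = 3 + g² - 5*g
-49 + (2 + j(k(-4)))²*0 = -49 + (2 + (3 + 0² - 5*0))²*0 = -49 + (2 + (3 + 0 + 0))²*0 = -49 + (2 + 3)²*0 = -49 + 5²*0 = -49 + 25*0 = -49 + 0 = -49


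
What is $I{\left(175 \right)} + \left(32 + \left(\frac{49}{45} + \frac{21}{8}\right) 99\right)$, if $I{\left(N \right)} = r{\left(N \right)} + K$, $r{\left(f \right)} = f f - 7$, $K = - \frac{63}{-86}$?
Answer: $\frac{53351661}{1720} \approx 31018.0$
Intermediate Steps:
$K = \frac{63}{86}$ ($K = \left(-63\right) \left(- \frac{1}{86}\right) = \frac{63}{86} \approx 0.73256$)
$r{\left(f \right)} = -7 + f^{2}$ ($r{\left(f \right)} = f^{2} - 7 = -7 + f^{2}$)
$I{\left(N \right)} = - \frac{539}{86} + N^{2}$ ($I{\left(N \right)} = \left(-7 + N^{2}\right) + \frac{63}{86} = - \frac{539}{86} + N^{2}$)
$I{\left(175 \right)} + \left(32 + \left(\frac{49}{45} + \frac{21}{8}\right) 99\right) = \left(- \frac{539}{86} + 175^{2}\right) + \left(32 + \left(\frac{49}{45} + \frac{21}{8}\right) 99\right) = \left(- \frac{539}{86} + 30625\right) + \left(32 + \left(49 \cdot \frac{1}{45} + 21 \cdot \frac{1}{8}\right) 99\right) = \frac{2633211}{86} + \left(32 + \left(\frac{49}{45} + \frac{21}{8}\right) 99\right) = \frac{2633211}{86} + \left(32 + \frac{1337}{360} \cdot 99\right) = \frac{2633211}{86} + \left(32 + \frac{14707}{40}\right) = \frac{2633211}{86} + \frac{15987}{40} = \frac{53351661}{1720}$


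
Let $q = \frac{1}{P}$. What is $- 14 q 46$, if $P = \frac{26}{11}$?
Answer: $- \frac{3542}{13} \approx -272.46$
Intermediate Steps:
$P = \frac{26}{11}$ ($P = 26 \cdot \frac{1}{11} = \frac{26}{11} \approx 2.3636$)
$q = \frac{11}{26}$ ($q = \frac{1}{\frac{26}{11}} = \frac{11}{26} \approx 0.42308$)
$- 14 q 46 = \left(-14\right) \frac{11}{26} \cdot 46 = \left(- \frac{77}{13}\right) 46 = - \frac{3542}{13}$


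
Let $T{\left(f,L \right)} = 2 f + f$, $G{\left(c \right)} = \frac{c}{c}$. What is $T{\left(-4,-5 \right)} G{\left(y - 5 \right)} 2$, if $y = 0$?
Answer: $-24$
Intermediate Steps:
$G{\left(c \right)} = 1$
$T{\left(f,L \right)} = 3 f$
$T{\left(-4,-5 \right)} G{\left(y - 5 \right)} 2 = 3 \left(-4\right) 1 \cdot 2 = \left(-12\right) 1 \cdot 2 = \left(-12\right) 2 = -24$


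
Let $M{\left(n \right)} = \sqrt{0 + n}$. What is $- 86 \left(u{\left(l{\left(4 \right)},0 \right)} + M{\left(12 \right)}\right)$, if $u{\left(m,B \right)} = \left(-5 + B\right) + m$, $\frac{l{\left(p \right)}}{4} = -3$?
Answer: $1462 - 172 \sqrt{3} \approx 1164.1$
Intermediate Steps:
$l{\left(p \right)} = -12$ ($l{\left(p \right)} = 4 \left(-3\right) = -12$)
$u{\left(m,B \right)} = -5 + B + m$
$M{\left(n \right)} = \sqrt{n}$
$- 86 \left(u{\left(l{\left(4 \right)},0 \right)} + M{\left(12 \right)}\right) = - 86 \left(\left(-5 + 0 - 12\right) + \sqrt{12}\right) = - 86 \left(-17 + 2 \sqrt{3}\right) = 1462 - 172 \sqrt{3}$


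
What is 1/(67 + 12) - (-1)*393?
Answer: 31048/79 ≈ 393.01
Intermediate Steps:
1/(67 + 12) - (-1)*393 = 1/79 - 1*(-393) = 1/79 + 393 = 31048/79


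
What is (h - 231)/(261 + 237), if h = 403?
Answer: 86/249 ≈ 0.34538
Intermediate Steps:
(h - 231)/(261 + 237) = (403 - 231)/(261 + 237) = 172/498 = 172*(1/498) = 86/249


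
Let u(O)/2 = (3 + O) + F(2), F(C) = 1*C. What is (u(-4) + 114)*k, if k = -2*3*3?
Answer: -2088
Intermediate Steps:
F(C) = C
k = -18 (k = -6*3 = -18)
u(O) = 10 + 2*O (u(O) = 2*((3 + O) + 2) = 2*(5 + O) = 10 + 2*O)
(u(-4) + 114)*k = ((10 + 2*(-4)) + 114)*(-18) = ((10 - 8) + 114)*(-18) = (2 + 114)*(-18) = 116*(-18) = -2088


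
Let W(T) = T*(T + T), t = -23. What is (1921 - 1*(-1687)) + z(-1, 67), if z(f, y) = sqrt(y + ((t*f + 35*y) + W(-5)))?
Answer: 3608 + sqrt(2485) ≈ 3657.9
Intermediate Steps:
W(T) = 2*T**2 (W(T) = T*(2*T) = 2*T**2)
z(f, y) = sqrt(50 - 23*f + 36*y) (z(f, y) = sqrt(y + ((-23*f + 35*y) + 2*(-5)**2)) = sqrt(y + ((-23*f + 35*y) + 2*25)) = sqrt(y + ((-23*f + 35*y) + 50)) = sqrt(y + (50 - 23*f + 35*y)) = sqrt(50 - 23*f + 36*y))
(1921 - 1*(-1687)) + z(-1, 67) = (1921 - 1*(-1687)) + sqrt(50 - 23*(-1) + 36*67) = (1921 + 1687) + sqrt(50 + 23 + 2412) = 3608 + sqrt(2485)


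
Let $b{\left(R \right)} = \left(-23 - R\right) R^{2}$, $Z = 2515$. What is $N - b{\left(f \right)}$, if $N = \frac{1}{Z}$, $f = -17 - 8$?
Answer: $- \frac{3143749}{2515} \approx -1250.0$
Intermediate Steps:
$f = -25$ ($f = -17 - 8 = -25$)
$b{\left(R \right)} = R^{2} \left(-23 - R\right)$
$N = \frac{1}{2515} \approx 0.00039761$
$N - b{\left(f \right)} = \frac{1}{2515} - \left(-25\right)^{2} \left(-23 - -25\right) = \frac{1}{2515} - 625 \left(-23 + 25\right) = \frac{1}{2515} - 625 \cdot 2 = \frac{1}{2515} - 1250 = - \frac{3143749}{2515}$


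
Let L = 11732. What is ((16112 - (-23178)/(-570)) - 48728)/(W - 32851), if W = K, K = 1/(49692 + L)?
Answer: 190560773392/191694783185 ≈ 0.99408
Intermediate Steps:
K = 1/61424 (K = 1/(49692 + 11732) = 1/61424 ≈ 1.6280e-5)
W = 1/61424 ≈ 1.6280e-5
((16112 - (-23178)/(-570)) - 48728)/(W - 32851) = ((16112 - (-23178)/(-570)) - 48728)/(1/61424 - 32851) = ((16112 - (-23178)*(-1)/570) - 48728)/(-2017839823/61424) = ((16112 - 1*3863/95) - 48728)*(-61424/2017839823) = ((16112 - 3863/95) - 48728)*(-61424/2017839823) = (1526777/95 - 48728)*(-61424/2017839823) = -3102383/95*(-61424/2017839823) = 190560773392/191694783185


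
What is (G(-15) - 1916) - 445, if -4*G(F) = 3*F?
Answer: -9399/4 ≈ -2349.8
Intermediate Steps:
G(F) = -3*F/4
(G(-15) - 1916) - 445 = (-3/4*(-15) - 1916) - 445 = (45/4 - 1916) - 445 = -7619/4 - 445 = -9399/4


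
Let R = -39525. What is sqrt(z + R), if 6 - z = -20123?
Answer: 2*I*sqrt(4849) ≈ 139.27*I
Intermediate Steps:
z = 20129 (z = 6 - 1*(-20123) = 6 + 20123 = 20129)
sqrt(z + R) = sqrt(20129 - 39525) = sqrt(-19396) = 2*I*sqrt(4849)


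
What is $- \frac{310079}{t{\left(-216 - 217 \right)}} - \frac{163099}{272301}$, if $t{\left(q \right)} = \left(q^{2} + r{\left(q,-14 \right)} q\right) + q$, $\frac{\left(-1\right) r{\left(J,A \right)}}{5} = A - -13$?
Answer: $- \frac{16370051284}{7192286313} \approx -2.2761$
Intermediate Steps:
$r{\left(J,A \right)} = -65 - 5 A$ ($r{\left(J,A \right)} = - 5 \left(A - -13\right) = - 5 \left(A + 13\right) = - 5 \left(13 + A\right) = -65 - 5 A$)
$t{\left(q \right)} = q^{2} + 6 q$ ($t{\left(q \right)} = \left(q^{2} + \left(-65 - -70\right) q\right) + q = \left(q^{2} + \left(-65 + 70\right) q\right) + q = \left(q^{2} + 5 q\right) + q = q^{2} + 6 q$)
$- \frac{310079}{t{\left(-216 - 217 \right)}} - \frac{163099}{272301} = - \frac{310079}{\left(-216 - 217\right) \left(6 - 433\right)} - \frac{163099}{272301} = - \frac{310079}{\left(-433\right) \left(6 - 433\right)} - \frac{163099}{272301} = - \frac{310079}{\left(-433\right) \left(-427\right)} - \frac{163099}{272301} = - \frac{310079}{184891} - \frac{163099}{272301} = \left(-310079\right) \frac{1}{184891} - \frac{163099}{272301} = - \frac{44297}{26413} - \frac{163099}{272301} = - \frac{16370051284}{7192286313}$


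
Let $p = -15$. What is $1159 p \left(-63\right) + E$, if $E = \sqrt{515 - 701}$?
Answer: $1095255 + i \sqrt{186} \approx 1.0953 \cdot 10^{6} + 13.638 i$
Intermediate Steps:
$E = i \sqrt{186}$ ($E = \sqrt{-186} = i \sqrt{186} \approx 13.638 i$)
$1159 p \left(-63\right) + E = 1159 \left(\left(-15\right) \left(-63\right)\right) + i \sqrt{186} = 1159 \cdot 945 + i \sqrt{186} = 1095255 + i \sqrt{186}$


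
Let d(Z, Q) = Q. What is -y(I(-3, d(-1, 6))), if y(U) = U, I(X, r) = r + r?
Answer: -12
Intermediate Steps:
I(X, r) = 2*r
-y(I(-3, d(-1, 6))) = -2*6 = -1*12 = -12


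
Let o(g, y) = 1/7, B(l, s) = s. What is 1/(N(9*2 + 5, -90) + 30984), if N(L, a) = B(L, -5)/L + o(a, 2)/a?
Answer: 14490/448954987 ≈ 3.2275e-5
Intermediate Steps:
o(g, y) = 1/7
N(L, a) = -5/L + 1/(7*a)
1/(N(9*2 + 5, -90) + 30984) = 1/((-5/(9*2 + 5) + (1/7)/(-90)) + 30984) = 1/((-5/(18 + 5) + (1/7)*(-1/90)) + 30984) = 1/((-5/23 - 1/630) + 30984) = 1/(-3173/14490 + 30984) = 1/(448954987/14490) = 14490/448954987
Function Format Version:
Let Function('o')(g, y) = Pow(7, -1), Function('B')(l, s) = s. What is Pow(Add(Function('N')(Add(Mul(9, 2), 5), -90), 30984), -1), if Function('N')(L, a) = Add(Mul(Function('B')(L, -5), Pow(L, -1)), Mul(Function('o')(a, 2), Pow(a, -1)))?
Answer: Rational(14490, 448954987) ≈ 3.2275e-5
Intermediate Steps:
Function('o')(g, y) = Rational(1, 7)
Function('N')(L, a) = Add(Mul(-5, Pow(L, -1)), Mul(Rational(1, 7), Pow(a, -1)))
Pow(Add(Function('N')(Add(Mul(9, 2), 5), -90), 30984), -1) = Pow(Add(Add(Mul(-5, Pow(Add(Mul(9, 2), 5), -1)), Mul(Rational(1, 7), Pow(-90, -1))), 30984), -1) = Pow(Add(Add(Mul(-5, Pow(Add(18, 5), -1)), Mul(Rational(1, 7), Rational(-1, 90))), 30984), -1) = Pow(Add(Add(Mul(-5, Pow(23, -1)), Rational(-1, 630)), 30984), -1) = Pow(Add(Add(Mul(-5, Rational(1, 23)), Rational(-1, 630)), 30984), -1) = Pow(Add(Add(Rational(-5, 23), Rational(-1, 630)), 30984), -1) = Pow(Add(Rational(-3173, 14490), 30984), -1) = Pow(Rational(448954987, 14490), -1) = Rational(14490, 448954987)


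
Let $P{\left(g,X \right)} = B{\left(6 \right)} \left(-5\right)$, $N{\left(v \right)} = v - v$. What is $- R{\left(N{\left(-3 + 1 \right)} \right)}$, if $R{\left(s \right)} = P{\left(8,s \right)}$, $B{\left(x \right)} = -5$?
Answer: $-25$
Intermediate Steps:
$N{\left(v \right)} = 0$
$P{\left(g,X \right)} = 25$ ($P{\left(g,X \right)} = \left(-5\right) \left(-5\right) = 25$)
$R{\left(s \right)} = 25$
$- R{\left(N{\left(-3 + 1 \right)} \right)} = \left(-1\right) 25 = -25$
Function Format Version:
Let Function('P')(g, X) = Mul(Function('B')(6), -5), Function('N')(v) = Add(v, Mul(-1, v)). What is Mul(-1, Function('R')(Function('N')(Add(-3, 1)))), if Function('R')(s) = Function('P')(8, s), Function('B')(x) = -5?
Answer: -25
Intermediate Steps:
Function('N')(v) = 0
Function('P')(g, X) = 25 (Function('P')(g, X) = Mul(-5, -5) = 25)
Function('R')(s) = 25
Mul(-1, Function('R')(Function('N')(Add(-3, 1)))) = Mul(-1, 25) = -25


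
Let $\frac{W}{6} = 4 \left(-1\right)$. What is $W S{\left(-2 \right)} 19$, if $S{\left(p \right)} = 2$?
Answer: $-912$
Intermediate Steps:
$W = -24$ ($W = 6 \cdot 4 \left(-1\right) = 6 \left(-4\right) = -24$)
$W S{\left(-2 \right)} 19 = \left(-24\right) 2 \cdot 19 = \left(-48\right) 19 = -912$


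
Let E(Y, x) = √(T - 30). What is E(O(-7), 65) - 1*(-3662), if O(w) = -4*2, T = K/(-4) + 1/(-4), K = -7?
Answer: 3662 + I*√114/2 ≈ 3662.0 + 5.3385*I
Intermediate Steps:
T = 3/2 (T = -7/(-4) + 1/(-4) = -7*(-¼) + 1*(-¼) = 7/4 - ¼ = 3/2 ≈ 1.5000)
O(w) = -8
E(Y, x) = I*√114/2 (E(Y, x) = √(3/2 - 30) = √(-57/2) = I*√114/2)
E(O(-7), 65) - 1*(-3662) = I*√114/2 - 1*(-3662) = I*√114/2 + 3662 = 3662 + I*√114/2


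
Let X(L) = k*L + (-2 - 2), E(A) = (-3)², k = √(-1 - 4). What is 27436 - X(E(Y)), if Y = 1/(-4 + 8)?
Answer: 27440 - 9*I*√5 ≈ 27440.0 - 20.125*I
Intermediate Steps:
Y = ¼ (Y = 1/4 = ¼ ≈ 0.25000)
k = I*√5 (k = √(-5) = I*√5 ≈ 2.2361*I)
E(A) = 9
X(L) = -4 + I*L*√5 (X(L) = (I*√5)*L + (-2 - 2) = I*L*√5 - 4 = -4 + I*L*√5)
27436 - X(E(Y)) = 27436 - (-4 + I*9*√5) = 27436 - (-4 + 9*I*√5) = 27436 + (4 - 9*I*√5) = 27440 - 9*I*√5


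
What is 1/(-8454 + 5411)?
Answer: -1/3043 ≈ -0.00032862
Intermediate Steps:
1/(-8454 + 5411) = 1/(-3043) = -1/3043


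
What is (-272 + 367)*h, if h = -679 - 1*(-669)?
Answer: -950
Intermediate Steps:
h = -10 (h = -679 + 669 = -10)
(-272 + 367)*h = (-272 + 367)*(-10) = 95*(-10) = -950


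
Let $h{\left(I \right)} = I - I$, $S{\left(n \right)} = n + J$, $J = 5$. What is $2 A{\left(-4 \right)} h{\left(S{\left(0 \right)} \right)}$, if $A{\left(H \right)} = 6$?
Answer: $0$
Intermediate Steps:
$S{\left(n \right)} = 5 + n$ ($S{\left(n \right)} = n + 5 = 5 + n$)
$h{\left(I \right)} = 0$
$2 A{\left(-4 \right)} h{\left(S{\left(0 \right)} \right)} = 2 \cdot 6 \cdot 0 = 12 \cdot 0 = 0$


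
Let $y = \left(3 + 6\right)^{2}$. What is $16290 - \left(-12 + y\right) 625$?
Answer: $-26835$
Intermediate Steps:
$y = 81$ ($y = 9^{2} = 81$)
$16290 - \left(-12 + y\right) 625 = 16290 - \left(-12 + 81\right) 625 = 16290 - 69 \cdot 625 = 16290 - 43125 = -26835$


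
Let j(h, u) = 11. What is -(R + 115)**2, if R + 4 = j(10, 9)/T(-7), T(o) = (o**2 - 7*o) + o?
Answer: -102252544/8281 ≈ -12348.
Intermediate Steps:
T(o) = o**2 - 6*o
R = -353/91 (R = -4 + 11/((-7*(-6 - 7))) = -4 + 11/((-7*(-13))) = -4 + 11/91 = -353/91 ≈ -3.8791)
-(R + 115)**2 = -(-353/91 + 115)**2 = -(10112/91)**2 = -1*102252544/8281 = -102252544/8281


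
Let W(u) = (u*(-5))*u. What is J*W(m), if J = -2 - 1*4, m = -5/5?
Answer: 30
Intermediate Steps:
m = -1 (m = -5*⅕ = -1)
W(u) = -5*u² (W(u) = (-5*u)*u = -5*u²)
J = -6 (J = -2 - 4 = -6)
J*W(m) = -(-30)*(-1)² = -(-30) = -6*(-5) = 30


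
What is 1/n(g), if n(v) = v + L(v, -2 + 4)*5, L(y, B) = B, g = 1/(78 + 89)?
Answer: 167/1671 ≈ 0.099940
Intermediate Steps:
g = 1/167 ≈ 0.0059880
n(v) = 10 + v (n(v) = v + (-2 + 4)*5 = v + 2*5 = v + 10 = 10 + v)
1/n(g) = 1/(10 + 1/167) = 1/(1671/167) = 167/1671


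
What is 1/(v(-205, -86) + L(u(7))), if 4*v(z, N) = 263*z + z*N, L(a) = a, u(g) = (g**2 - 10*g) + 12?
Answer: -4/36321 ≈ -0.00011013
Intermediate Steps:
u(g) = 12 + g**2 - 10*g
v(z, N) = 263*z/4 + N*z/4 (v(z, N) = (263*z + z*N)/4 = (263*z + N*z)/4 = 263*z/4 + N*z/4)
1/(v(-205, -86) + L(u(7))) = 1/((1/4)*(-205)*(263 - 86) + (12 + 7**2 - 10*7)) = 1/((1/4)*(-205)*177 + (12 + 49 - 70)) = 1/(-36285/4 - 9) = 1/(-36321/4) = -4/36321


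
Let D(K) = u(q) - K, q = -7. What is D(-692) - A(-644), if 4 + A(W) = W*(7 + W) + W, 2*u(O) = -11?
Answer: -817787/2 ≈ -4.0889e+5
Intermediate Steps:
u(O) = -11/2 (u(O) = (½)*(-11) = -11/2)
A(W) = -4 + W + W*(7 + W) (A(W) = -4 + (W*(7 + W) + W) = -4 + (W + W*(7 + W)) = -4 + W + W*(7 + W))
D(K) = -11/2 - K
D(-692) - A(-644) = (-11/2 - 1*(-692)) - (-4 + (-644)² + 8*(-644)) = (-11/2 + 692) - (-4 + 414736 - 5152) = 1373/2 - 1*409580 = 1373/2 - 409580 = -817787/2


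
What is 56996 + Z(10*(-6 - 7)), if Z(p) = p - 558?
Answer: 56308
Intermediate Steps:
Z(p) = -558 + p
56996 + Z(10*(-6 - 7)) = 56996 + (-558 + 10*(-6 - 7)) = 56996 + (-558 + 10*(-13)) = 56996 + (-558 - 130) = 56996 - 688 = 56308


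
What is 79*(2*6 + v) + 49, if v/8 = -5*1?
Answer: -2163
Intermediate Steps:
v = -40 (v = 8*(-5*1) = 8*(-5) = -40)
79*(2*6 + v) + 49 = 79*(2*6 - 40) + 49 = 79*(12 - 40) + 49 = 79*(-28) + 49 = -2212 + 49 = -2163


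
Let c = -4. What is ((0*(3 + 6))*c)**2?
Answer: 0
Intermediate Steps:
((0*(3 + 6))*c)**2 = ((0*(3 + 6))*(-4))**2 = ((0*9)*(-4))**2 = (0*(-4))**2 = 0**2 = 0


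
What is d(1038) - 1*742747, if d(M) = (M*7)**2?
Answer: 52052009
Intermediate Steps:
d(M) = 49*M**2 (d(M) = (7*M)**2 = 49*M**2)
d(1038) - 1*742747 = 49*1038**2 - 1*742747 = 49*1077444 - 742747 = 52794756 - 742747 = 52052009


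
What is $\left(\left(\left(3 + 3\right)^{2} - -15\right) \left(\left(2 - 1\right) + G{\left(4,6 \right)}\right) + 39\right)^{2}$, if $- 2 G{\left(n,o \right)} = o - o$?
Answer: $8100$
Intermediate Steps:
$G{\left(n,o \right)} = 0$ ($G{\left(n,o \right)} = - \frac{o - o}{2} = \left(- \frac{1}{2}\right) 0 = 0$)
$\left(\left(\left(3 + 3\right)^{2} - -15\right) \left(\left(2 - 1\right) + G{\left(4,6 \right)}\right) + 39\right)^{2} = \left(\left(\left(3 + 3\right)^{2} - -15\right) \left(\left(2 - 1\right) + 0\right) + 39\right)^{2} = \left(\left(6^{2} + 15\right) \left(1 + 0\right) + 39\right)^{2} = \left(\left(36 + 15\right) 1 + 39\right)^{2} = \left(51 \cdot 1 + 39\right)^{2} = \left(51 + 39\right)^{2} = 90^{2} = 8100$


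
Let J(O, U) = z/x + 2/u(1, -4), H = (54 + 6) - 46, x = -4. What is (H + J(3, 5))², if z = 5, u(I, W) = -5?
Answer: 61009/400 ≈ 152.52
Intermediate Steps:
H = 14 (H = 60 - 46 = 14)
J(O, U) = -33/20 (J(O, U) = 5/(-4) + 2/(-5) = 5*(-¼) + 2*(-⅕) = -5/4 - ⅖ = -33/20)
(H + J(3, 5))² = (14 - 33/20)² = (247/20)² = 61009/400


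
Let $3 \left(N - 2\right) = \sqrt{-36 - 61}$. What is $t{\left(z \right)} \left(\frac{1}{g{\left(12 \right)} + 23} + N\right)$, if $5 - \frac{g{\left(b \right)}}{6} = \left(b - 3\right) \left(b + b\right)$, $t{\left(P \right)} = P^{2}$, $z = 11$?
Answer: $\frac{27335}{113} + \frac{121 i \sqrt{97}}{3} \approx 241.9 + 397.24 i$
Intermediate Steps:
$g{\left(b \right)} = 30 - 12 b \left(-3 + b\right)$ ($g{\left(b \right)} = 30 - 6 \left(b - 3\right) \left(b + b\right) = 30 - 6 \left(-3 + b\right) 2 b = 30 - 6 \cdot 2 b \left(-3 + b\right) = 30 - 12 b \left(-3 + b\right)$)
$N = 2 + \frac{i \sqrt{97}}{3}$ ($N = 2 + \frac{\sqrt{-36 - 61}}{3} = 2 + \frac{\sqrt{-97}}{3} = 2 + \frac{i \sqrt{97}}{3} \approx 2.0 + 3.283 i$)
$t{\left(z \right)} \left(\frac{1}{g{\left(12 \right)} + 23} + N\right) = 11^{2} \left(\frac{1}{\left(30 - 12 \cdot 12^{2} + 36 \cdot 12\right) + 23} + \left(2 + \frac{i \sqrt{97}}{3}\right)\right) = 121 \left(\frac{1}{\left(30 - 1728 + 432\right) + 23} + \left(2 + \frac{i \sqrt{97}}{3}\right)\right) = 121 \left(\frac{1}{-1266 + 23} + \left(2 + \frac{i \sqrt{97}}{3}\right)\right) = 121 \left(\frac{1}{-1243} + \left(2 + \frac{i \sqrt{97}}{3}\right)\right) = 121 \left(- \frac{1}{1243} + \left(2 + \frac{i \sqrt{97}}{3}\right)\right) = 121 \left(\frac{2485}{1243} + \frac{i \sqrt{97}}{3}\right) = \frac{27335}{113} + \frac{121 i \sqrt{97}}{3}$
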